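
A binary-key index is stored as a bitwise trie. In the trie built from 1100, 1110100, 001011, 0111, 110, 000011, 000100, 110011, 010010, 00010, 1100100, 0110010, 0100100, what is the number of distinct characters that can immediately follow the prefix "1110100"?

0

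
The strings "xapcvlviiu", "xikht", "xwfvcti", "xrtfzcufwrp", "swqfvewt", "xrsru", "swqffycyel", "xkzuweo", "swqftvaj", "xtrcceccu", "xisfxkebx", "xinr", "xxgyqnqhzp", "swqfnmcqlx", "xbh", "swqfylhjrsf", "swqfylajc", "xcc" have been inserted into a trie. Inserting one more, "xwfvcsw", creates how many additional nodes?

2

"xwfvc" is already a path in the trie; the remaining "sw" must be added.
So 7 − 5 = 2 new nodes.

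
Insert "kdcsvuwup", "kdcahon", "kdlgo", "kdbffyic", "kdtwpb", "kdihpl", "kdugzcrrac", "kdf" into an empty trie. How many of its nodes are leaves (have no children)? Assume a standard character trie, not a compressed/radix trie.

8

Leaves are exactly the stored words that no other stored word extends.
Those words: "kdbffyic", "kdcahon", "kdcsvuwup", "kdf", "kdihpl", "kdlgo", "kdtwpb", "kdugzcrrac"
Leaf count: 8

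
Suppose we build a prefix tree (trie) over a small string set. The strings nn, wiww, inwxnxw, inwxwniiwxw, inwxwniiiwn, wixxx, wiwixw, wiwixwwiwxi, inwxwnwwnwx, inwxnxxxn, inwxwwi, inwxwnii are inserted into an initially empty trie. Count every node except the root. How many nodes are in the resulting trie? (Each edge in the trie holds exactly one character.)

44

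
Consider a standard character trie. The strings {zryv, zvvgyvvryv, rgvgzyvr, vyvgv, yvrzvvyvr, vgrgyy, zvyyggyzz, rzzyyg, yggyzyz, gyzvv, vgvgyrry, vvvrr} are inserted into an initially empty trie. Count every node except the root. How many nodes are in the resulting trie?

73

Insert word by word; a character creates a node only if that edge doesn't already exist:
  "zryv" → 4 new (z, r, y, v)
  "zvvgyvvryv" → prefix "z" already present; 9 new (v, v, g, y, v, v, r, y, v)
  "rgvgzyvr" → 8 new (r, g, v, g, z, y, v, r)
  "vyvgv" → 5 new (v, y, v, g, v)
  "yvrzvvyvr" → 9 new (y, v, r, z, v, v, y, v, r)
  "vgrgyy" → prefix "v" already present; 5 new (g, r, g, y, y)
  "zvyyggyzz" → prefix "zv" already present; 7 new (y, y, g, g, y, z, z)
  "rzzyyg" → prefix "r" already present; 5 new (z, z, y, y, g)
  "yggyzyz" → prefix "y" already present; 6 new (g, g, y, z, y, z)
  "gyzvv" → 5 new (g, y, z, v, v)
  "vgvgyrry" → prefix "vg" already present; 6 new (v, g, y, r, r, y)
  "vvvrr" → prefix "v" already present; 4 new (v, v, r, r)
Total nodes = 4 + 9 + 8 + 5 + 9 + 5 + 7 + 5 + 6 + 5 + 6 + 4 = 73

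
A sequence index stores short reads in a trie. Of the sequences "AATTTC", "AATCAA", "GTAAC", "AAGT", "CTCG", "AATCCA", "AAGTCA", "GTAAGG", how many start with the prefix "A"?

5

Filter for entries beginning with "A":
Words under "A": AAGT, AAGTCA, AATCAA, AATCCA, AATTTC
Count: 5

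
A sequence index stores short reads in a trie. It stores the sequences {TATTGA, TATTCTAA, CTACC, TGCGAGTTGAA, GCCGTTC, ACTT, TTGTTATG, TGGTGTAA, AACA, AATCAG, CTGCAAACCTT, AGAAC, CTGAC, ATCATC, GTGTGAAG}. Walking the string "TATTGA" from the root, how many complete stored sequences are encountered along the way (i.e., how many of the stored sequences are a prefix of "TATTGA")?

Traverse "TATTGA" character by character; count nodes along the way that are marked as word ends.
Prefixes of the query that are stored words: "TATTGA"
Count: 1

1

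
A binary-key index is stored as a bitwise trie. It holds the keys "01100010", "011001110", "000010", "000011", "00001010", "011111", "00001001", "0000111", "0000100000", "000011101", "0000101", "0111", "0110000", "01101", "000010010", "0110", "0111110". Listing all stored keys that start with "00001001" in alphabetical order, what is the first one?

Filter for "00001001…" and sort: "00001001", "000010010"
The 1st is 00001001.

00001001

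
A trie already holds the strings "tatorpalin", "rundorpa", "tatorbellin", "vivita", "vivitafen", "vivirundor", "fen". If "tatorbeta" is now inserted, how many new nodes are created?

2

"tatorbe" is already a path in the trie; the remaining "ta" must be added.
So 9 − 7 = 2 new nodes.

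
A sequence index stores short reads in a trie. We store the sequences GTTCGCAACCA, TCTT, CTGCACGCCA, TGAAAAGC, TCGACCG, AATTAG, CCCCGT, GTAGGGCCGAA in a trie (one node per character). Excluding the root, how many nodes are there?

Count nodes per top-level branch (shared prefixes stored once):
  'A'-branch (AATTAG): 6 nodes
  'C'-branch (CCCCGT, CTGCACGCCA): 15 nodes
  'G'-branch (GTAGGGCCGAA, GTTCGCAACCA): 20 nodes
  'T'-branch (TCGACCG, TCTT, TGAAAAGC): 16 nodes
Sum: 57

57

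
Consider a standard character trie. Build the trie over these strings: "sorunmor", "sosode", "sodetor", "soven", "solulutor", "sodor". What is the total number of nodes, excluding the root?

29

Insert word by word; a character creates a node only if that edge doesn't already exist:
  "sorunmor" → 8 new (s, o, r, u, n, m, o, r)
  "sosode" → prefix "so" already present; 4 new (s, o, d, e)
  "sodetor" → prefix "so" already present; 5 new (d, e, t, o, r)
  "soven" → prefix "so" already present; 3 new (v, e, n)
  "solulutor" → prefix "so" already present; 7 new (l, u, l, u, t, o, r)
  "sodor" → prefix "sod" already present; 2 new (o, r)
Total nodes = 8 + 4 + 5 + 3 + 7 + 2 = 29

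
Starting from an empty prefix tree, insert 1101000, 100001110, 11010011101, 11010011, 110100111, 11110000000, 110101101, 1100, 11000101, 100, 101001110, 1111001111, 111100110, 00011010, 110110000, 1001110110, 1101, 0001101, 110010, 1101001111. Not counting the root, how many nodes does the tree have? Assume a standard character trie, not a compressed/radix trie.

Trace insertions, counting only characters that open a new branch:
  "1101000" → 7 new (1, 1, 0, 1, 0, 0, 0)
  "100001110" → prefix "1" already present; 8 new (0, 0, 0, 0, 1, 1, 1, 0)
  "11010011101" → prefix "110100" already present; 5 new (1, 1, 1, 0, 1)
  "11010011" → prefix "11010011" already present; 0 new (none)
  "110100111" → prefix "110100111" already present; 0 new (none)
  "11110000000" → prefix "11" already present; 9 new (1, 1, 0, 0, 0, 0, 0, 0, 0)
  "110101101" → prefix "11010" already present; 4 new (1, 1, 0, 1)
  "1100" → prefix "110" already present; 1 new (0)
  "11000101" → prefix "1100" already present; 4 new (0, 1, 0, 1)
  "100" → prefix "100" already present; 0 new (none)
  "101001110" → prefix "10" already present; 7 new (1, 0, 0, 1, 1, 1, 0)
  "1111001111" → prefix "111100" already present; 4 new (1, 1, 1, 1)
  "111100110" → prefix "11110011" already present; 1 new (0)
  "00011010" → 8 new (0, 0, 0, 1, 1, 0, 1, 0)
  "110110000" → prefix "1101" already present; 5 new (1, 0, 0, 0, 0)
  "1001110110" → prefix "100" already present; 7 new (1, 1, 1, 0, 1, 1, 0)
  "1101" → prefix "1101" already present; 0 new (none)
  "0001101" → prefix "0001101" already present; 0 new (none)
  "110010" → prefix "1100" already present; 2 new (1, 0)
  "1101001111" → prefix "110100111" already present; 1 new (1)
Total nodes = 7 + 8 + 5 + 0 + 0 + 9 + 4 + 1 + 4 + 0 + 7 + 4 + 1 + 8 + 5 + 7 + 0 + 0 + 2 + 1 = 73

73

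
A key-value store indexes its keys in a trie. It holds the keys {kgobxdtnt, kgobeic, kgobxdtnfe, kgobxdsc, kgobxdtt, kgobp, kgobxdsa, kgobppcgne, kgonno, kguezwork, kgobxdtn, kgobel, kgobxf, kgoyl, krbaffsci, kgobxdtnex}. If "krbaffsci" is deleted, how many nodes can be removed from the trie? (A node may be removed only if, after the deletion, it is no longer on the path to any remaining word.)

A node on "krbaffsci"'s path can go only if nothing else ends at it or branches off below it.
The suffix "rbaffsci" (8 nodes) is used only by "krbaffsci"; the node for "k" still has the child "g", so pruning stops there.
Nodes removed: 8

8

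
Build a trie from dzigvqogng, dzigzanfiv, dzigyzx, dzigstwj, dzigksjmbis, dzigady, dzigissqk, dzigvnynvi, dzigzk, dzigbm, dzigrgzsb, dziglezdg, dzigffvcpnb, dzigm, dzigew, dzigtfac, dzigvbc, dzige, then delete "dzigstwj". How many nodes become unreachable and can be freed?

4

A node on "dzigstwj"'s path can go only if nothing else ends at it or branches off below it.
The suffix "stwj" (4 nodes) is used only by "dzigstwj"; the node for "dzig" still has the child "v", so pruning stops there.
Nodes removed: 4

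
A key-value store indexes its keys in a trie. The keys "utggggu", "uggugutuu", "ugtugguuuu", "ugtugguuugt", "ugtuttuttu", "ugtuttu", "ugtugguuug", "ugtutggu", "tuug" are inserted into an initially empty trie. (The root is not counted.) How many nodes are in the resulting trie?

For each word, the new-node count is its length minus the longest prefix already in the trie:
  "utggggu" → 7 new (u, t, g, g, g, g, u)
  "uggugutuu" → prefix "u" already present; 8 new (g, g, u, g, u, t, u, u)
  "ugtugguuuu" → prefix "ug" already present; 8 new (t, u, g, g, u, u, u, u)
  "ugtugguuugt" → prefix "ugtugguuu" already present; 2 new (g, t)
  "ugtuttuttu" → prefix "ugtu" already present; 6 new (t, t, u, t, t, u)
  "ugtuttu" → prefix "ugtuttu" already present; 0 new (none)
  "ugtugguuug" → prefix "ugtugguuug" already present; 0 new (none)
  "ugtutggu" → prefix "ugtut" already present; 3 new (g, g, u)
  "tuug" → 4 new (t, u, u, g)
Total nodes = 7 + 8 + 8 + 2 + 6 + 0 + 0 + 3 + 4 = 38

38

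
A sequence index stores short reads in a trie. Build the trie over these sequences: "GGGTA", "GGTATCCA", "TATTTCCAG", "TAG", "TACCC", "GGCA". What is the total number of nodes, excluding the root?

Count nodes per top-level branch (shared prefixes stored once):
  'G'-branch (GGCA, GGGTA, GGTATCCA): 13 nodes
  'T'-branch (TACCC, TAG, TATTTCCAG): 13 nodes
Sum: 26

26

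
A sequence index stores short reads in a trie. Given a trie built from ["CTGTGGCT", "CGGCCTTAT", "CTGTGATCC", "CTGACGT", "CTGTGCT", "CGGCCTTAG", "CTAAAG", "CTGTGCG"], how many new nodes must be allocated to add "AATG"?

No existing word starts with "A", so every character of "AATG" needs a new node.
4 − 0 = 4 new nodes.

4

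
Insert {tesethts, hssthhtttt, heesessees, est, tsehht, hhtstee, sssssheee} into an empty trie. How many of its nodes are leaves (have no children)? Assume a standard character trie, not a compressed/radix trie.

A leaf is a node with no children — equivalently, the end of a word that is not a proper prefix of any other stored word.
Those words: "est", "heesessees", "hhtstee", "hssthhtttt", "sssssheee", "tesethts", "tsehht"
Leaf count: 7

7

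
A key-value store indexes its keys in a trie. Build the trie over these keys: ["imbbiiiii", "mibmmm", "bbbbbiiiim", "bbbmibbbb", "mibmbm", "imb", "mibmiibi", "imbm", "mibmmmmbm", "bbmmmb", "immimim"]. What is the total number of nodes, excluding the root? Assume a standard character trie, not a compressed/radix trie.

Count nodes per top-level branch (shared prefixes stored once):
  'b'-branch (bbbbbiiiim, bbbmibbbb, bbmmmb): 20 nodes
  'i'-branch (imb, imbbiiiii, imbm, immimim): 15 nodes
  'm'-branch (mibmbm, mibmiibi, mibmmm, mibmmmmbm): 15 nodes
Sum: 50

50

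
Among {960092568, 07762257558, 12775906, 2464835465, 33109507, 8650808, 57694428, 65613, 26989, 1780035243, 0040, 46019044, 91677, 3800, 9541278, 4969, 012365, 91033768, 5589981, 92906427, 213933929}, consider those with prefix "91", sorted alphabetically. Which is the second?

91677

DFS of the "91" subtree visits, in order: "91033768", "91677"
The 2nd is 91677.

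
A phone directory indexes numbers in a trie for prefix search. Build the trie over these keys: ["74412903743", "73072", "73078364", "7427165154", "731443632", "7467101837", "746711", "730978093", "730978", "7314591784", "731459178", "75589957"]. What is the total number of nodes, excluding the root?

Count nodes per top-level branch (shared prefixes stored once):
  '7'-branch (73072, 73078364, 730978, 730978093, 731443632, 731459178, 7314591784, 7427165154, 74412903743, 7467101837, 746711, 75589957): 62 nodes
Sum: 62

62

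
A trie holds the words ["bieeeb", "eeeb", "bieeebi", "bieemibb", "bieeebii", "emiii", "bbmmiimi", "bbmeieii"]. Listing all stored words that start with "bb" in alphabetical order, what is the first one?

DFS of the "bb" subtree visits, in order: "bbmeieii", "bbmmiimi"
Position 1: bbmeieii

bbmeieii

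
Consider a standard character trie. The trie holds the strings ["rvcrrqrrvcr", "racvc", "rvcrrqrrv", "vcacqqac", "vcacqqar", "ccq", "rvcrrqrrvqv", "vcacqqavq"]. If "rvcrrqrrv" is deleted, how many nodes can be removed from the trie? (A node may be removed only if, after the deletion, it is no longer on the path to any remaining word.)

0

After clearing the end-marker at "rvcrrqrrv", prune upward until reaching a node still needed by another word.
Every node on "rvcrrqrrv" is still needed (e.g. by "rvcrrqrrvcr"), so nothing is freed.
Nodes removed: 0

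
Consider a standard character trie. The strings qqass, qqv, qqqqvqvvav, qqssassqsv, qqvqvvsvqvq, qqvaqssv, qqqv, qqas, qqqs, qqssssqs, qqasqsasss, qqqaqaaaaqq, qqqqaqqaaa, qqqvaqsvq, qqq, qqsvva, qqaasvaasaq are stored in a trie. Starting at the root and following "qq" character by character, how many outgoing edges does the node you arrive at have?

4

Walk "qq" from the root, arriving at one node.
Characters that immediately follow "qq" among the stored strings: {a, q, s, v}.
That node has 4 child edges.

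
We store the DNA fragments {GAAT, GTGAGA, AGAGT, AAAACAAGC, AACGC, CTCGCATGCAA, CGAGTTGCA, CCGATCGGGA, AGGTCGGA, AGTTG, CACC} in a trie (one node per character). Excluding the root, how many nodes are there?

65

Count nodes per top-level branch (shared prefixes stored once):
  'A'-branch (AAAACAAGC, AACGC, AGAGT, AGGTCGGA, AGTTG): 25 nodes
  'C'-branch (CACC, CCGATCGGGA, CGAGTTGCA, CTCGCATGCAA): 31 nodes
  'G'-branch (GAAT, GTGAGA): 9 nodes
Sum: 65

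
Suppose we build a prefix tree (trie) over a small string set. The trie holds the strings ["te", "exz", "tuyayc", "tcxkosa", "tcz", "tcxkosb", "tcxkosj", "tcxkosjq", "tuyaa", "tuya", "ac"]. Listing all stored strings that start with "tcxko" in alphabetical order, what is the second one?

Words with prefix "tcxko", in lexicographic order: "tcxkosa", "tcxkosb", "tcxkosj", "tcxkosjq"
Position 2: tcxkosb

tcxkosb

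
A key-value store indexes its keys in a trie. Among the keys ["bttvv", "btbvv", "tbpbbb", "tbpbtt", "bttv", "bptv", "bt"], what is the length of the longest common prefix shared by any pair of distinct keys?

4

Equivalently: take the maximum, over all pairs, of their longest common prefix length.
"bttv" and "bttvv" agree on "bttv" (4 characters) before diverging; nothing deeper is shared.
Longest shared-prefix length: 4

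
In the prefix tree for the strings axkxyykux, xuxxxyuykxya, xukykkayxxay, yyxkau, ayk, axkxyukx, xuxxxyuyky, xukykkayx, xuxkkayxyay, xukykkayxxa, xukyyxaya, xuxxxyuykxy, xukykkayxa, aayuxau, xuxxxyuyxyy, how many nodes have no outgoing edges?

A leaf is a node with no children — equivalently, the end of a word that is not a proper prefix of any other stored word.
Those words: "aayuxau", "axkxyukx", "axkxyykux", "ayk", "xukykkayxa", "xukykkayxxay", "xukyyxaya", "xuxkkayxyay", "xuxxxyuykxya", "xuxxxyuyky", "xuxxxyuyxyy", "yyxkau"
Leaf count: 12

12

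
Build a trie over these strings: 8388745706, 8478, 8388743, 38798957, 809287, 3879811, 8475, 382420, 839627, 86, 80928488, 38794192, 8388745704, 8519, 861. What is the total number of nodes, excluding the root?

51

Count nodes per top-level branch (shared prefixes stored once):
  '3'-branch (382420, 38794192, 3879811, 38798957): 18 nodes
  '8'-branch (80928488, 809287, 8388743, 8388745704, 8388745706, 839627, 8475, 8478, 8519, 86, 861): 33 nodes
Sum: 51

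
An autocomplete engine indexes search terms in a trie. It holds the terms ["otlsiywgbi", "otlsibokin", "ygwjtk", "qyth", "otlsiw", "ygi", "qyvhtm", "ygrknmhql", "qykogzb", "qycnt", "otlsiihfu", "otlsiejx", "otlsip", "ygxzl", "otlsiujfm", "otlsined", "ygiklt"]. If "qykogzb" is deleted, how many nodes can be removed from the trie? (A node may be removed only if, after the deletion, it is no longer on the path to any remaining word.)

5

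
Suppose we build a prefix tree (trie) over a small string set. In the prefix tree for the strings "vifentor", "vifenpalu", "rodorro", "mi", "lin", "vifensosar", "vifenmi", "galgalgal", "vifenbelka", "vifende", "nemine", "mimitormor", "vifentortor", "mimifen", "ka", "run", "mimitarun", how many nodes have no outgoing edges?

15

Leaves are exactly the stored words that no other stored word extends.
Those words: "galgalgal", "ka", "lin", "mimifen", "mimitarun", "mimitormor", "nemine", "rodorro", "run", "vifenbelka", "vifende", "vifenmi", "vifenpalu", "vifensosar", "vifentortor"
Leaf count: 15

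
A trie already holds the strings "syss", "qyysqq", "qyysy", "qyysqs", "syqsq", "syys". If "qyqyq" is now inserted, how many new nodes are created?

The longest prefix of "qyqyq" already in the trie is "qy" (length 2).
New nodes needed: |"qyqyq"| − 2 = 5 − 2 = 3.

3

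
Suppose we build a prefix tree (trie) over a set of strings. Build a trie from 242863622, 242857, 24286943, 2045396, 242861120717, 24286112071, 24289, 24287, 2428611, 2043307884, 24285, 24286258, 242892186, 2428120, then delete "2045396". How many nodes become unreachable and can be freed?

4

After clearing the end-marker at "2045396", prune upward until reaching a node still needed by another word.
The suffix "5396" (4 nodes) is used only by "2045396"; the node for "204" still has the child "3", so pruning stops there.
Nodes removed: 4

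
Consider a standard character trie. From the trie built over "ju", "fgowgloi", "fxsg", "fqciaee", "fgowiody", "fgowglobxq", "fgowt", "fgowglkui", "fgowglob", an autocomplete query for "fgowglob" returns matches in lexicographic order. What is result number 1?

DFS of the "fgowglob" subtree visits, in order: "fgowglob", "fgowglobxq"
The 1st is fgowglob.

fgowglob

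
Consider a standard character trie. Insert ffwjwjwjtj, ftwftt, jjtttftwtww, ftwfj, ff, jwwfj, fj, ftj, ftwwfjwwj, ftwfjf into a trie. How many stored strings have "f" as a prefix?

Walk to "f"; the words in its subtree are exactly those with that prefix.
Matches: "ff", "ffwjwjwjtj", "fj", "ftj", "ftwfj", "ftwfjf", "ftwftt", "ftwwfjwwj"
Count: 8

8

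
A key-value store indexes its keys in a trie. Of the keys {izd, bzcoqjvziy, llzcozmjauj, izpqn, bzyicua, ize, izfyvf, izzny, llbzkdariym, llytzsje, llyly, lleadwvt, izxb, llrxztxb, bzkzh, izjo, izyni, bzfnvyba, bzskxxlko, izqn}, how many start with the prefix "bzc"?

1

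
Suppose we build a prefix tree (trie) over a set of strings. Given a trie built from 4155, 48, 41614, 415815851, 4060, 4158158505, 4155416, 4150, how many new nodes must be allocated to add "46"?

"4" is already a path in the trie; the remaining "6" must be added.
So 2 − 1 = 1 new nodes.

1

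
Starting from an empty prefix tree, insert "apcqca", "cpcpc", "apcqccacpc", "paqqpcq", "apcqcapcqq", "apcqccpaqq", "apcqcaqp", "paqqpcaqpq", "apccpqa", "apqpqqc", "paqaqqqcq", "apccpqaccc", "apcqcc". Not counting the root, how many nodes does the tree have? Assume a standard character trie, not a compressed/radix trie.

55

Insert word by word; a character creates a node only if that edge doesn't already exist:
  "apcqca" → 6 new (a, p, c, q, c, a)
  "cpcpc" → 5 new (c, p, c, p, c)
  "apcqccacpc" → prefix "apcqc" already present; 5 new (c, a, c, p, c)
  "paqqpcq" → 7 new (p, a, q, q, p, c, q)
  "apcqcapcqq" → prefix "apcqca" already present; 4 new (p, c, q, q)
  "apcqccpaqq" → prefix "apcqcc" already present; 4 new (p, a, q, q)
  "apcqcaqp" → prefix "apcqca" already present; 2 new (q, p)
  "paqqpcaqpq" → prefix "paqqpc" already present; 4 new (a, q, p, q)
  "apccpqa" → prefix "apc" already present; 4 new (c, p, q, a)
  "apqpqqc" → prefix "ap" already present; 5 new (q, p, q, q, c)
  "paqaqqqcq" → prefix "paq" already present; 6 new (a, q, q, q, c, q)
  "apccpqaccc" → prefix "apccpqa" already present; 3 new (c, c, c)
  "apcqcc" → prefix "apcqcc" already present; 0 new (none)
Total nodes = 6 + 5 + 5 + 7 + 4 + 4 + 2 + 4 + 4 + 5 + 6 + 3 + 0 = 55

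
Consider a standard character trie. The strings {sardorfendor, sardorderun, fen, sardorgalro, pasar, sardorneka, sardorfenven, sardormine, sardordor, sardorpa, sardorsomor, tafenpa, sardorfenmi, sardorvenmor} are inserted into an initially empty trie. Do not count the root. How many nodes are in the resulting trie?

65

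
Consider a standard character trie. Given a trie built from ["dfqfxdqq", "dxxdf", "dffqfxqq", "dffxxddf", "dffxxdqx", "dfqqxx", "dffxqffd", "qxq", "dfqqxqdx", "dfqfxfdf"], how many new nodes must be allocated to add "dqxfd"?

4

"d" is already a path in the trie; the remaining "qxfd" must be added.
Each of the 4 remaining characters creates one node.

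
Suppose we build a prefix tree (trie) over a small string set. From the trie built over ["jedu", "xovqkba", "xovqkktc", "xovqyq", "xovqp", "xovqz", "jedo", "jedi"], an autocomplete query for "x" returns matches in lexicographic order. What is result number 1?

Words with prefix "x", in lexicographic order: "xovqkba", "xovqkktc", "xovqp", "xovqyq", "xovqz"
The 1st is xovqkba.

xovqkba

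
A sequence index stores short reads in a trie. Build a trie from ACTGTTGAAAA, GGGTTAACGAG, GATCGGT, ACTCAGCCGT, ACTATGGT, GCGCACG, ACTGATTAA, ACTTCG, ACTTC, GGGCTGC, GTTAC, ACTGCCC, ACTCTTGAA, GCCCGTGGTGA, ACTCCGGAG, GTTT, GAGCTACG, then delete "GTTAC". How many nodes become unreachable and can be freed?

Walk "GTTAC" from the leaf back toward the root, removing each node that no remaining word uses.
The suffix "AC" (2 nodes) is used only by "GTTAC"; the node for "GTT" still has the child "T", so pruning stops there.
Nodes removed: 2

2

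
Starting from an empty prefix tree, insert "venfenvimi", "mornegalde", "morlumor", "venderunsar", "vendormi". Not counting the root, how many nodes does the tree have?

Count nodes per top-level branch (shared prefixes stored once):
  'm'-branch (morlumor, mornegalde): 15 nodes
  'v'-branch (venderunsar, vendormi, venfenvimi): 22 nodes
Sum: 37

37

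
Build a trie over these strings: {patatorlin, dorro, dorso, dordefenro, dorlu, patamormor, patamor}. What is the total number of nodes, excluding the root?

32

Trie structure (* marks end of a word):
(root)
├─ d
│  └─ o
│     └─ r
│        ├─ d
│        │  └─ e
│        │     └─ f
│        │        └─ e
│        │           └─ n
│        │              └─ r
│        │                 └─ o *
│        ├─ l
│        │  └─ u *
│        ├─ r
│        │  └─ o *
│        └─ s
│           └─ o *
└─ p
   └─ a
      └─ t
         └─ a
            ├─ m
            │  └─ o
            │     └─ r *
            │        └─ m
            │           └─ o
            │              └─ r *
            └─ t
               └─ o
                  └─ r
                     └─ l
                        └─ i
                           └─ n *
Counting every labelled node above: 32.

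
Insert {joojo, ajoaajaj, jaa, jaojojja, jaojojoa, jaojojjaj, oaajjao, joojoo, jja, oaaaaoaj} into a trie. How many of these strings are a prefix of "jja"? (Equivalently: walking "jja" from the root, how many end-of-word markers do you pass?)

1

Check each prefix of "jja" against the stored set — each match is an end-marker on the path.
Prefixes of the query that are stored words: "jja"
Count: 1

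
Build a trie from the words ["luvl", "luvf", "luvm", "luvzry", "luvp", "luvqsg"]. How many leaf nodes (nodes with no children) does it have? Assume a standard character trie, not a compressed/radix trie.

Leaves are exactly the stored words that no other stored word extends.
Those words: "luvf", "luvl", "luvm", "luvp", "luvqsg", "luvzry"
Leaf count: 6

6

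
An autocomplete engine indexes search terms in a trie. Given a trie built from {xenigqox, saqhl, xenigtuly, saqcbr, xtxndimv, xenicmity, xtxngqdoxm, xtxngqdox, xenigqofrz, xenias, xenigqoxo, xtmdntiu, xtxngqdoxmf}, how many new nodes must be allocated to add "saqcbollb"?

The longest prefix of "saqcbollb" already in the trie is "saqcb" (length 5).
So 9 − 5 = 4 new nodes.

4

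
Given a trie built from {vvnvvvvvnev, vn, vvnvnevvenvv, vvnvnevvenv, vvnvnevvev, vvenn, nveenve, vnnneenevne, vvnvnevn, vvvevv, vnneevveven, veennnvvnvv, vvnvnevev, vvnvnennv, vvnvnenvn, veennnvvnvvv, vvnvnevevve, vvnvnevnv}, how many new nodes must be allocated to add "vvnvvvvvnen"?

1

"vvnvvvvvne" is already a path in the trie; the remaining "n" must be added.
Each of the 1 remaining characters creates one node.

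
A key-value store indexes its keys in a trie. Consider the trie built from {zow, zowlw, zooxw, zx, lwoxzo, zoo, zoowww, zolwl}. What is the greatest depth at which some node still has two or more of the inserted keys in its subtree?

Equivalently: take the maximum, over all pairs, of their longest common prefix length.
"zoo" and "zoowww" agree on "zoo" (3 characters) before diverging; nothing deeper is shared.
Longest shared-prefix length: 3

3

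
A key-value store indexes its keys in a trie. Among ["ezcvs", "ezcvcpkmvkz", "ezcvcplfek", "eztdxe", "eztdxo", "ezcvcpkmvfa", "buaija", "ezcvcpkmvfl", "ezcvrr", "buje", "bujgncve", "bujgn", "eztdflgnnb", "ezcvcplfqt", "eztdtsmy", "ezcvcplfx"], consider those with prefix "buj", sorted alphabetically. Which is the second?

bujgn

Filter for "buj…" and sort: "buje", "bujgn", "bujgncve"
Position 2: bujgn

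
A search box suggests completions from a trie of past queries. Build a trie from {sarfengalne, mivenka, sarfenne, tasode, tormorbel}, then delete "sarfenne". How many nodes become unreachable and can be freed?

A node on "sarfenne"'s path can go only if nothing else ends at it or branches off below it.
The suffix "ne" (2 nodes) is used only by "sarfenne"; the node for "sarfen" still has the child "g", so pruning stops there.
Nodes removed: 2

2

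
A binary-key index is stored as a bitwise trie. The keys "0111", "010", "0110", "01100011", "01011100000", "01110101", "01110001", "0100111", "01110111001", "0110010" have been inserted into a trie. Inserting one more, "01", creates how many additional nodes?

0

"01" is already a full path in the trie; only an end-marker is added.
No new nodes are needed: 0.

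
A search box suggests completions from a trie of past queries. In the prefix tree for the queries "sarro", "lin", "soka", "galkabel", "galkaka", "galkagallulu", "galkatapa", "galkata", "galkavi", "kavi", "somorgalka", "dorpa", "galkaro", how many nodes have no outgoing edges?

12

A leaf is a node with no children — equivalently, the end of a word that is not a proper prefix of any other stored word.
Those words: "dorpa", "galkabel", "galkagallulu", "galkaka", "galkaro", "galkatapa", "galkavi", "kavi", "lin", "sarro", "soka", "somorgalka"
Leaf count: 12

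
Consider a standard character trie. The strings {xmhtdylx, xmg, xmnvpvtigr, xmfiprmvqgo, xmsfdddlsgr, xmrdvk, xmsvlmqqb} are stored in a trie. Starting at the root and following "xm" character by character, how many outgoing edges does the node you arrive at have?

6

The children of the "xm" node are the distinct next characters among strings starting with "xm".
Characters that immediately follow "xm" among the stored strings: {f, g, h, n, r, s}.
That node has 6 child edges.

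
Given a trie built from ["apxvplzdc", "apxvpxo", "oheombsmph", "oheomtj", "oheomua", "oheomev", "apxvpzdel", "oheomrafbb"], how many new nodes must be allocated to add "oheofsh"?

3

"oheo" is already a path in the trie; the remaining "fsh" must be added.
So 7 − 4 = 3 new nodes.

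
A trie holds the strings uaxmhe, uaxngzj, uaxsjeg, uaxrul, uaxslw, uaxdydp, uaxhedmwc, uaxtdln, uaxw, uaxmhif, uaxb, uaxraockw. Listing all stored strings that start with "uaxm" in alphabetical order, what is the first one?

Filter for "uaxm…" and sort: "uaxmhe", "uaxmhif"
The 1st is uaxmhe.

uaxmhe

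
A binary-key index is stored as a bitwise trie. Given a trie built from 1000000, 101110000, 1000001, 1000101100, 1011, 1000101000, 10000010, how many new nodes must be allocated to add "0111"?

4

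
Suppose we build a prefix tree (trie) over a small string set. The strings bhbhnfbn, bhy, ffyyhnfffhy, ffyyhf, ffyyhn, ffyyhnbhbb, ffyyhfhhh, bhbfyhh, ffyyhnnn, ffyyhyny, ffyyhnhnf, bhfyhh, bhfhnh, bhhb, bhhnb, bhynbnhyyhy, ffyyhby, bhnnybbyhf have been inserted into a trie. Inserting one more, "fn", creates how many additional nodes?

The longest prefix of "fn" already in the trie is "f" (length 1).
New nodes needed: |"fn"| − 1 = 2 − 1 = 1.

1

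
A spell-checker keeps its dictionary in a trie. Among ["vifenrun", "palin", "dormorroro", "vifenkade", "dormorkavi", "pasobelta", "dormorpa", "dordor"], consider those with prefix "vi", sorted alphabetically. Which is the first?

DFS of the "vi" subtree visits, in order: "vifenkade", "vifenrun"
The 1st is vifenkade.

vifenkade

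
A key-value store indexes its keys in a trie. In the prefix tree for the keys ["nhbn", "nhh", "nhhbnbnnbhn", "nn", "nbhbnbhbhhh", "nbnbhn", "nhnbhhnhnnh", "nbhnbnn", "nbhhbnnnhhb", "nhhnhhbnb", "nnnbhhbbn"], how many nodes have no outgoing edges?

Leaves are exactly the stored words that no other stored word extends.
Those words: "nbhbnbhbhhh", "nbhhbnnnhhb", "nbhnbnn", "nbnbhn", "nhbn", "nhhbnbnnbhn", "nhhnhhbnb", "nhnbhhnhnnh", "nnnbhhbbn"
Leaf count: 9

9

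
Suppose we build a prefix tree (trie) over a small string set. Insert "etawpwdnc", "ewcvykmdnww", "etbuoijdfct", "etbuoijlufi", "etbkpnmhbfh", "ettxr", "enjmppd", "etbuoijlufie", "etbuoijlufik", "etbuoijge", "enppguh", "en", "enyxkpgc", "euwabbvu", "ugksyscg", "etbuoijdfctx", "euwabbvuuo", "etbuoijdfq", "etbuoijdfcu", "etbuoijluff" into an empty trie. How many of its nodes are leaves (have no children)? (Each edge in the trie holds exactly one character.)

16

A leaf is a node with no children — equivalently, the end of a word that is not a proper prefix of any other stored word.
Those words: "enjmppd", "enppguh", "enyxkpgc", "etawpwdnc", "etbkpnmhbfh", "etbuoijdfctx", "etbuoijdfcu", "etbuoijdfq", "etbuoijge", "etbuoijluff", "etbuoijlufie", "etbuoijlufik", "ettxr", "euwabbvuuo", "ewcvykmdnww", "ugksyscg"
Leaf count: 16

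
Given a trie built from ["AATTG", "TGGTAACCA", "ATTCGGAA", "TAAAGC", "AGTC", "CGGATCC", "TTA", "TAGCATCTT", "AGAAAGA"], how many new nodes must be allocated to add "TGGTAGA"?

Walking "TGGTAGA" from the root, the first 5 characters ("TGGTA") follow existing edges; "G" is the first miss.
So 7 − 5 = 2 new nodes.

2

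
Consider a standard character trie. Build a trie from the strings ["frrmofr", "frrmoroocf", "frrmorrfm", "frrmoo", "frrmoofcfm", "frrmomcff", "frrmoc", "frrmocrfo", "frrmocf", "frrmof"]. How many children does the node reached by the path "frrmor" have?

Follow the path "frrmor" to its node, then look at its outgoing edges.
Distinct next characters after "frrmor": o, r.
That node has 2 child edges.

2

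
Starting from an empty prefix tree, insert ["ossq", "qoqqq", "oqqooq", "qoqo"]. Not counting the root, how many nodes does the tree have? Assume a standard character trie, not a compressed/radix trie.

15

Insert word by word; a character creates a node only if that edge doesn't already exist:
  "ossq" → 4 new (o, s, s, q)
  "qoqqq" → 5 new (q, o, q, q, q)
  "oqqooq" → prefix "o" already present; 5 new (q, q, o, o, q)
  "qoqo" → prefix "qoq" already present; 1 new (o)
Total nodes = 4 + 5 + 5 + 1 = 15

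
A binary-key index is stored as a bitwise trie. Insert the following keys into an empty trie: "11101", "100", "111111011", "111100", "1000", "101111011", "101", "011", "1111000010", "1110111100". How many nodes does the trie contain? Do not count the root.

35

Trie structure (* marks end of a word):
(root)
├─ 0
│  └─ 1
│     └─ 1 *
└─ 1
   ├─ 0
   │  ├─ 0 *
   │  │  └─ 0 *
   │  └─ 1 *
   │     └─ 1
   │        └─ 1
   │           └─ 1
   │              └─ 0
   │                 └─ 1
   │                    └─ 1 *
   └─ 1
      └─ 1
         ├─ 0
         │  └─ 1 *
         │     └─ 1
         │        └─ 1
         │           └─ 1
         │              └─ 0
         │                 └─ 0 *
         └─ 1
            ├─ 0
            │  └─ 0 *
            │     └─ 0
            │        └─ 0
            │           └─ 1
            │              └─ 0 *
            └─ 1
               └─ 1
                  └─ 0
                     └─ 1
                        └─ 1 *
Counting every labelled node above: 35.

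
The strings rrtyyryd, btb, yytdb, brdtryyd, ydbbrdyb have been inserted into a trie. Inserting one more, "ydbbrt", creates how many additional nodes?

1

The longest prefix of "ydbbrt" already in the trie is "ydbbr" (length 5).
Each of the 1 remaining characters creates one node.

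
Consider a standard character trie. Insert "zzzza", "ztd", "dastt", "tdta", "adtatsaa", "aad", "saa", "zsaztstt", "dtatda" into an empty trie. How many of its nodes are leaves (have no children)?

A leaf is a node with no children — equivalently, the end of a word that is not a proper prefix of any other stored word.
Those words: "aad", "adtatsaa", "dastt", "dtatda", "saa", "tdta", "zsaztstt", "ztd", "zzzza"
Leaf count: 9

9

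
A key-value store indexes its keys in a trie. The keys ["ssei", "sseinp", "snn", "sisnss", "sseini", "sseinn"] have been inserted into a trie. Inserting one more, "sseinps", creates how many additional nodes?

The longest prefix of "sseinps" already in the trie is "sseinp" (length 6).
Each of the 1 remaining characters creates one node.

1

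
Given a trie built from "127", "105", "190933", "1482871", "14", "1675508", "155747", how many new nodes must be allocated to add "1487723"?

4

The longest prefix of "1487723" already in the trie is "148" (length 3).
So 7 − 3 = 4 new nodes.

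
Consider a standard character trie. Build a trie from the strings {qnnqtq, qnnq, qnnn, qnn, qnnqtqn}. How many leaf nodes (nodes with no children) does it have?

2

Leaves are exactly the stored words that no other stored word extends.
Those words: "qnnn", "qnnqtqn"
Leaf count: 2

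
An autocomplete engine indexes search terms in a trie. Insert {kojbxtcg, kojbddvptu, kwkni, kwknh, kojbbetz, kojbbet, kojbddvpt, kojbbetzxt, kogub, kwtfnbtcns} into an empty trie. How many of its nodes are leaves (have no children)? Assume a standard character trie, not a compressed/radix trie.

7

Leaves are exactly the stored words that no other stored word extends.
Those words: "kogub", "kojbbetzxt", "kojbddvptu", "kojbxtcg", "kwknh", "kwkni", "kwtfnbtcns"
Leaf count: 7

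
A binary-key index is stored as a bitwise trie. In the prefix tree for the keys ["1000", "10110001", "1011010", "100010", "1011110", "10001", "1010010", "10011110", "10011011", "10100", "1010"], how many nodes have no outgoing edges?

Leaves are exactly the stored words that no other stored word extends.
Those words: "100010", "10011011", "10011110", "1010010", "10110001", "1011010", "1011110"
Leaf count: 7

7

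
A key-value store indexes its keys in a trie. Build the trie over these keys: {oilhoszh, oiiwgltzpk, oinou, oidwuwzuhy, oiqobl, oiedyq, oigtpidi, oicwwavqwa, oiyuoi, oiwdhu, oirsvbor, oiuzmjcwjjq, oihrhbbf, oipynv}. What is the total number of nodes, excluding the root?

For each word, the new-node count is its length minus the longest prefix already in the trie:
  "oilhoszh" → 8 new (o, i, l, h, o, s, z, h)
  "oiiwgltzpk" → prefix "oi" already present; 8 new (i, w, g, l, t, z, p, k)
  "oinou" → prefix "oi" already present; 3 new (n, o, u)
  "oidwuwzuhy" → prefix "oi" already present; 8 new (d, w, u, w, z, u, h, y)
  "oiqobl" → prefix "oi" already present; 4 new (q, o, b, l)
  "oiedyq" → prefix "oi" already present; 4 new (e, d, y, q)
  "oigtpidi" → prefix "oi" already present; 6 new (g, t, p, i, d, i)
  "oicwwavqwa" → prefix "oi" already present; 8 new (c, w, w, a, v, q, w, a)
  "oiyuoi" → prefix "oi" already present; 4 new (y, u, o, i)
  "oiwdhu" → prefix "oi" already present; 4 new (w, d, h, u)
  "oirsvbor" → prefix "oi" already present; 6 new (r, s, v, b, o, r)
  "oiuzmjcwjjq" → prefix "oi" already present; 9 new (u, z, m, j, c, w, j, j, q)
  "oihrhbbf" → prefix "oi" already present; 6 new (h, r, h, b, b, f)
  "oipynv" → prefix "oi" already present; 4 new (p, y, n, v)
Total nodes = 8 + 8 + 3 + 8 + 4 + 4 + 6 + 8 + 4 + 4 + 6 + 9 + 6 + 4 = 82

82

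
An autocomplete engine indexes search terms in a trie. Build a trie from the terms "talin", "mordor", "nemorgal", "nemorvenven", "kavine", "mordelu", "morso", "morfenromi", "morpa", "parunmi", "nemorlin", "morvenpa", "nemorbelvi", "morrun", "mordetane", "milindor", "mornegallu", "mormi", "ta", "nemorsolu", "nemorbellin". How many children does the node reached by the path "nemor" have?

Follow the path "nemor" to its node, then look at its outgoing edges.
Distinct next characters after "nemor": b, g, l, s, v.
That node has 5 child edges.

5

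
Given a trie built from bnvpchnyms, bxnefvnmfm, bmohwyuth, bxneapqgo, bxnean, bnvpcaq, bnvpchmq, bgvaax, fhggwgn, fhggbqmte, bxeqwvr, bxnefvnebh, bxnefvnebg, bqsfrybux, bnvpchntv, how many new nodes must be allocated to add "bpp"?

Walking "bpp" from the root, the first 1 characters ("b") follow existing edges; "p" is the first miss.
So 3 − 1 = 2 new nodes.

2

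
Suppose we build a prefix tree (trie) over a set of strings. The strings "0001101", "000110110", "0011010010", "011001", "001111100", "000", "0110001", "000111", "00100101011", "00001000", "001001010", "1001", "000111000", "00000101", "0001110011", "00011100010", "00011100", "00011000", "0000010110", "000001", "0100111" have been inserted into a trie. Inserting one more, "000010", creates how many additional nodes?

"000010" is already a full path in the trie; only an end-marker is added.
No new nodes are needed: 0.

0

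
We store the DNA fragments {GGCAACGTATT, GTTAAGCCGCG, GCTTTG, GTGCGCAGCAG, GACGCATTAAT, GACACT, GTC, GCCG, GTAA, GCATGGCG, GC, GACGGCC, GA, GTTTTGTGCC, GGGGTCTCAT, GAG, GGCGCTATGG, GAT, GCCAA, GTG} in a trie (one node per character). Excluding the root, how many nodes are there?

For each word, the new-node count is its length minus the longest prefix already in the trie:
  "GGCAACGTATT" → 11 new (G, G, C, A, A, C, G, T, A, T, T)
  "GTTAAGCCGCG" → prefix "G" already present; 10 new (T, T, A, A, G, C, C, G, C, G)
  "GCTTTG" → prefix "G" already present; 5 new (C, T, T, T, G)
  "GTGCGCAGCAG" → prefix "GT" already present; 9 new (G, C, G, C, A, G, C, A, G)
  "GACGCATTAAT" → prefix "G" already present; 10 new (A, C, G, C, A, T, T, A, A, T)
  "GACACT" → prefix "GAC" already present; 3 new (A, C, T)
  "GTC" → prefix "GT" already present; 1 new (C)
  "GCCG" → prefix "GC" already present; 2 new (C, G)
  "GTAA" → prefix "GT" already present; 2 new (A, A)
  "GCATGGCG" → prefix "GC" already present; 6 new (A, T, G, G, C, G)
  "GC" → prefix "GC" already present; 0 new (none)
  "GACGGCC" → prefix "GACG" already present; 3 new (G, C, C)
  "GA" → prefix "GA" already present; 0 new (none)
  "GTTTTGTGCC" → prefix "GTT" already present; 7 new (T, T, G, T, G, C, C)
  "GGGGTCTCAT" → prefix "GG" already present; 8 new (G, G, T, C, T, C, A, T)
  "GAG" → prefix "GA" already present; 1 new (G)
  "GGCGCTATGG" → prefix "GGC" already present; 7 new (G, C, T, A, T, G, G)
  "GAT" → prefix "GA" already present; 1 new (T)
  "GCCAA" → prefix "GCC" already present; 2 new (A, A)
  "GTG" → prefix "GTG" already present; 0 new (none)
Total nodes = 11 + 10 + 5 + 9 + 10 + 3 + 1 + 2 + 2 + 6 + 0 + 3 + 0 + 7 + 8 + 1 + 7 + 1 + 2 + 0 = 88

88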